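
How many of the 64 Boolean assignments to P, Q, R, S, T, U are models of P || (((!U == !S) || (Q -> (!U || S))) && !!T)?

Initial set: {(P || (((!U == !S) || (Q -> (!U || S))) && !!T))}.
(P || (((!U == !S) || (Q -> (!U || S))) && !!T)): β-rule — branch into P  //  (((!U == !S) || (Q -> (!U || S))) && !!T).
  branch 1 (add P):
    ○ open, literals {P=1}.
  branch 2 (add (((!U == !S) || (Q -> (!U || S))) && !!T)):
    (((!U == !S) || (Q -> (!U || S))) && !!T): α-rule — add ((!U == !S) || (Q -> (!U || S))), !!T.
    !!T: drop double negation, giving T.
    ((!U == !S) || (Q -> (!U || S))): β-rule — branch into (!U == !S)  //  (Q -> (!U || S)).
      branch 2.1 (add (!U == !S)):
        (!U == !S): β-rule — branch into !U, !S  //  !!U, !!S.
          branch 2.1.1 (add !U, !S):
            ○ open, literals {S=0, T=1, U=0}.
          branch 2.1.2 (add !!U, !!S):
            ○ open, literals {S=1, T=1, U=1}.
      branch 2.2 (add (Q -> (!U || S))):
        (Q -> (!U || S)): β-rule — branch into !Q  //  (!U || S).
          branch 2.2.1 (add !Q):
            ○ open, literals {Q=0, T=1}.
          branch 2.2.2 (add (!U || S)):
            (!U || S): β-rule — branch into !U  //  S.
              branch 2.2.2.1 (add !U):
                ○ open, literals {T=1, U=0}.
              branch 2.2.2.2 (add S):
                ○ open, literals {S=1, T=1}.
0 branches closed, 6 open.
Each open branch fixes some atoms; the unmentioned ones are free. Counting distinct full assignments: branch {P=1} (Q, R, S, T, U) contributes 32 new; branch {S=0, T=1, U=0} (P, Q, R) contributes 4 new; branch {S=1, T=1, U=1} (P, Q, R) contributes 4 new; branch {Q=0, T=1} (P, R, S, U) contributes 4 new; branch {T=1, U=0} (P, Q, R, S) contributes 2 new; branch {S=1, T=1} (P, Q, R, U) contributes 0 new. Total: 46.

46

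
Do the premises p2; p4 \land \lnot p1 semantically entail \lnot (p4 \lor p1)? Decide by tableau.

No

Initial set: {p2; (p4 \land \lnot p1); \lnot \lnot (p4 \lor p1)}.
(p4 \land \lnot p1): α-rule — add p4, \lnot p1.
\lnot \lnot (p4 \lor p1): β-rule — branch into p4  //  p1.
  branch 1 (add p4):
    ○ open, literals {p1=0, p2=1, p4=1}.
  branch 2 (add p1):
    × closes — contains both p1 and \lnot p1.
1 branch closed, 1 open.
An open branch gives a countermodel: p1=0, p2=1, p4=1 (unmentioned atoms arbitrary); the premises hold there but the conclusion fails.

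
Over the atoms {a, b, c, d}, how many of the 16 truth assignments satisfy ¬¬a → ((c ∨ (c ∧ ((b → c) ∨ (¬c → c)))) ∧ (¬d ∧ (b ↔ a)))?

9

Initial set: {(¬¬a → ((c ∨ (c ∧ ((b → c) ∨ (¬c → c)))) ∧ (¬d ∧ (b ↔ a))))}.
(¬¬a → ((c ∨ (c ∧ ((b → c) ∨ (¬c → c)))) ∧ (¬d ∧ (b ↔ a)))): β-rule — branch into ¬¬¬a  //  ((c ∨ (c ∧ ((b → c) ∨ (¬c → c)))) ∧ (¬d ∧ (b ↔ a))).
  branch 1 (add ¬¬¬a):
    ¬¬¬a: drop double negation, giving ¬a.
    ○ open, literals {a=0}.
  branch 2 (add ((c ∨ (c ∧ ((b → c) ∨ (¬c → c)))) ∧ (¬d ∧ (b ↔ a)))):
    ((c ∨ (c ∧ ((b → c) ∨ (¬c → c)))) ∧ (¬d ∧ (b ↔ a))): α-rule — add (c ∨ (c ∧ ((b → c) ∨ (¬c → c)))), (¬d ∧ (b ↔ a)).
    (¬d ∧ (b ↔ a)): α-rule — add ¬d, (b ↔ a).
    (c ∨ (c ∧ ((b → c) ∨ (¬c → c)))): β-rule — branch into c  //  (c ∧ ((b → c) ∨ (¬c → c))).
      branch 2.1 (add c):
        (b ↔ a): β-rule — branch into b, a  //  ¬b, ¬a.
          branch 2.1.1 (add b, a):
            ○ open, literals {a=1, b=1, c=1, d=0}.
          branch 2.1.2 (add ¬b, ¬a):
            ○ open, literals {a=0, b=0, c=1, d=0}.
      branch 2.2 (add (c ∧ ((b → c) ∨ (¬c → c)))):
        (c ∧ ((b → c) ∨ (¬c → c))): α-rule — add c, ((b → c) ∨ (¬c → c)).
        (b ↔ a): β-rule — branch into b, a  //  ¬b, ¬a.
          branch 2.2.1 (add b, a):
            ((b → c) ∨ (¬c → c)): β-rule — branch into (b → c)  //  (¬c → c).
              branch 2.2.1.1 (add (b → c)):
                (b → c): β-rule — branch into ¬b  //  c.
                  branch 2.2.1.1.1 (add ¬b):
                    × closes — contains both b and ¬b.
                  branch 2.2.1.1.2 (add c):
                    ○ open, literals {a=1, b=1, c=1, d=0}.
              branch 2.2.1.2 (add (¬c → c)):
                (¬c → c): β-rule — branch into ¬¬c  //  c.
                  branch 2.2.1.2.1 (add ¬¬c):
                    ○ open, literals {a=1, b=1, c=1, d=0}.
                  branch 2.2.1.2.2 (add c):
                    ○ open, literals {a=1, b=1, c=1, d=0}.
          branch 2.2.2 (add ¬b, ¬a):
            ((b → c) ∨ (¬c → c)): β-rule — branch into (b → c)  //  (¬c → c).
              branch 2.2.2.1 (add (b → c)):
                (b → c): β-rule — branch into ¬b  //  c.
                  branch 2.2.2.1.1 (add ¬b):
                    ○ open, literals {a=0, b=0, c=1, d=0}.
                  branch 2.2.2.1.2 (add c):
                    ○ open, literals {a=0, b=0, c=1, d=0}.
              branch 2.2.2.2 (add (¬c → c)):
                (¬c → c): β-rule — branch into ¬¬c  //  c.
                  branch 2.2.2.2.1 (add ¬¬c):
                    ○ open, literals {a=0, b=0, c=1, d=0}.
                  branch 2.2.2.2.2 (add c):
                    ○ open, literals {a=0, b=0, c=1, d=0}.
1 branch closed, 10 open.
Each open branch fixes some atoms; the unmentioned ones are free. Counting distinct full assignments: branch {a=0} (b, c, d) contributes 8 new; branch {a=1, b=1, c=1, d=0} (none free) contributes 1 new; branch {a=0, b=0, c=1, d=0} (none free) contributes 0 new; branch {a=1, b=1, c=1, d=0} (none free) contributes 0 new; branch {a=1, b=1, c=1, d=0} (none free) contributes 0 new; branch {a=1, b=1, c=1, d=0} (none free) contributes 0 new; branch {a=0, b=0, c=1, d=0} (none free) contributes 0 new; branch {a=0, b=0, c=1, d=0} (none free) contributes 0 new; branch {a=0, b=0, c=1, d=0} (none free) contributes 0 new; branch {a=0, b=0, c=1, d=0} (none free) contributes 0 new. Total: 9.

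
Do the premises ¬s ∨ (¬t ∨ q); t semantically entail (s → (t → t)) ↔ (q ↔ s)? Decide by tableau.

No

Initial set: {(¬s ∨ (¬t ∨ q)); t; ¬((s → (t → t)) ↔ (q ↔ s))}.
(¬s ∨ (¬t ∨ q)): β-rule — branch into ¬s  //  (¬t ∨ q).
  branch 1 (add ¬s):
    ¬((s → (t → t)) ↔ (q ↔ s)): β-rule — branch into (s → (t → t)), ¬(q ↔ s)  //  ¬(s → (t → t)), (q ↔ s).
      branch 1.1 (add (s → (t → t)), ¬(q ↔ s)):
        (s → (t → t)): β-rule — branch into ¬s  //  (t → t).
          branch 1.1.1 (add ¬s):
            ¬(q ↔ s): β-rule — branch into q, ¬s  //  ¬q, s.
              branch 1.1.1.1 (add q, ¬s):
                ○ open, literals {q=true, s=false, t=true}.
              branch 1.1.1.2 (add ¬q, s):
                × closes — contains both s and ¬s.
          branch 1.1.2 (add (t → t)):
            ¬(q ↔ s): β-rule — branch into q, ¬s  //  ¬q, s.
              branch 1.1.2.1 (add q, ¬s):
                (t → t): β-rule — branch into ¬t  //  t.
                  branch 1.1.2.1.1 (add ¬t):
                    × closes — contains both t and ¬t.
                  branch 1.1.2.1.2 (add t):
                    ○ open, literals {q=true, s=false, t=true}.
              branch 1.1.2.2 (add ¬q, s):
                × closes — contains both s and ¬s.
      branch 1.2 (add ¬(s → (t → t)), (q ↔ s)):
        ¬(s → (t → t)): α-rule — add s, ¬(t → t).
        × closes — contains both s and ¬s.
  branch 2 (add (¬t ∨ q)):
    ¬((s → (t → t)) ↔ (q ↔ s)): β-rule — branch into (s → (t → t)), ¬(q ↔ s)  //  ¬(s → (t → t)), (q ↔ s).
      branch 2.1 (add (s → (t → t)), ¬(q ↔ s)):
        (¬t ∨ q): β-rule — branch into ¬t  //  q.
          branch 2.1.1 (add ¬t):
            × closes — contains both t and ¬t.
          branch 2.1.2 (add q):
            (s → (t → t)): β-rule — branch into ¬s  //  (t → t).
              branch 2.1.2.1 (add ¬s):
                ¬(q ↔ s): β-rule — branch into q, ¬s  //  ¬q, s.
                  branch 2.1.2.1.1 (add q, ¬s):
                    ○ open, literals {q=true, s=false, t=true}.
                  branch 2.1.2.1.2 (add ¬q, s):
                    × closes — contains both q and ¬q.
              branch 2.1.2.2 (add (t → t)):
                ¬(q ↔ s): β-rule — branch into q, ¬s  //  ¬q, s.
                  branch 2.1.2.2.1 (add q, ¬s):
                    (t → t): β-rule — branch into ¬t  //  t.
                      branch 2.1.2.2.1.1 (add ¬t):
                        × closes — contains both t and ¬t.
                      branch 2.1.2.2.1.2 (add t):
                        ○ open, literals {q=true, s=false, t=true}.
                  branch 2.1.2.2.2 (add ¬q, s):
                    × closes — contains both q and ¬q.
      branch 2.2 (add ¬(s → (t → t)), (q ↔ s)):
        ¬(s → (t → t)): α-rule — add s, ¬(t → t).
        ¬(t → t): α-rule — add t, ¬t.
        × closes — contains both t and ¬t.
9 branches closed, 4 open.
An open branch gives a countermodel: q=true, s=false, t=true (unmentioned atoms arbitrary); the premises hold there but the conclusion fails.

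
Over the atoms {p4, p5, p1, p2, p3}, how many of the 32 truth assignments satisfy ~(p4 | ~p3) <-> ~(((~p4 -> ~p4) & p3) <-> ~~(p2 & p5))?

20

Initial set: {(~(p4 | ~p3) <-> ~(((~p4 -> ~p4) & p3) <-> ~~(p2 & p5)))}.
(~(p4 | ~p3) <-> ~(((~p4 -> ~p4) & p3) <-> ~~(p2 & p5))): β-rule — branch into ~(p4 | ~p3), ~(((~p4 -> ~p4) & p3) <-> ~~(p2 & p5))  //  ~~(p4 | ~p3), ~~(((~p4 -> ~p4) & p3) <-> ~~(p2 & p5)).
  branch 1 (add ~(p4 | ~p3), ~(((~p4 -> ~p4) & p3) <-> ~~(p2 & p5))):
    ~(p4 | ~p3): α-rule — add ~p4, ~~p3.
    ~(((~p4 -> ~p4) & p3) <-> ~~(p2 & p5)): β-rule — branch into ((~p4 -> ~p4) & p3), ~~~(p2 & p5)  //  ~((~p4 -> ~p4) & p3), ~~(p2 & p5).
      branch 1.1 (add ((~p4 -> ~p4) & p3), ~~~(p2 & p5)):
        ((~p4 -> ~p4) & p3): α-rule — add (~p4 -> ~p4), p3.
        ~~~(p2 & p5): drop double negation, giving ~(p2 & p5).
        (~p4 -> ~p4): β-rule — branch into ~~p4  //  ~p4.
          branch 1.1.1 (add ~~p4):
            × closes — contains both p4 and ~p4.
          branch 1.1.2 (add ~p4):
            ~(p2 & p5): β-rule — branch into ~p2  //  ~p5.
              branch 1.1.2.1 (add ~p2):
                ○ open, literals {p2=false, p3=true, p4=false}.
              branch 1.1.2.2 (add ~p5):
                ○ open, literals {p3=true, p4=false, p5=false}.
      branch 1.2 (add ~((~p4 -> ~p4) & p3), ~~(p2 & p5)):
        ~~(p2 & p5): drop double negation, giving (p2 & p5).
        (p2 & p5): α-rule — add p2, p5.
        ~((~p4 -> ~p4) & p3): β-rule — branch into ~(~p4 -> ~p4)  //  ~p3.
          branch 1.2.1 (add ~(~p4 -> ~p4)):
            ~(~p4 -> ~p4): α-rule — add ~p4, ~~p4.
            × closes — contains both p4 and ~p4.
          branch 1.2.2 (add ~p3):
            × closes — contains both p3 and ~p3.
  branch 2 (add ~~(p4 | ~p3), ~~(((~p4 -> ~p4) & p3) <-> ~~(p2 & p5))):
    ~~(p4 | ~p3): β-rule — branch into p4  //  ~p3.
      branch 2.1 (add p4):
        ~~(((~p4 -> ~p4) & p3) <-> ~~(p2 & p5)): β-rule — branch into ((~p4 -> ~p4) & p3), ~~(p2 & p5)  //  ~((~p4 -> ~p4) & p3), ~~~(p2 & p5).
          branch 2.1.1 (add ((~p4 -> ~p4) & p3), ~~(p2 & p5)):
            ((~p4 -> ~p4) & p3): α-rule — add (~p4 -> ~p4), p3.
            ~~(p2 & p5): drop double negation, giving (p2 & p5).
            (p2 & p5): α-rule — add p2, p5.
            (~p4 -> ~p4): β-rule — branch into ~~p4  //  ~p4.
              branch 2.1.1.1 (add ~~p4):
                ○ open, literals {p2=true, p3=true, p4=true, p5=true}.
              branch 2.1.1.2 (add ~p4):
                × closes — contains both p4 and ~p4.
          branch 2.1.2 (add ~((~p4 -> ~p4) & p3), ~~~(p2 & p5)):
            ~~~(p2 & p5): drop double negation, giving ~(p2 & p5).
            ~((~p4 -> ~p4) & p3): β-rule — branch into ~(~p4 -> ~p4)  //  ~p3.
              branch 2.1.2.1 (add ~(~p4 -> ~p4)):
                ~(~p4 -> ~p4): α-rule — add ~p4, ~~p4.
                × closes — contains both p4 and ~p4.
              branch 2.1.2.2 (add ~p3):
                ~(p2 & p5): β-rule — branch into ~p2  //  ~p5.
                  branch 2.1.2.2.1 (add ~p2):
                    ○ open, literals {p2=false, p3=false, p4=true}.
                  branch 2.1.2.2.2 (add ~p5):
                    ○ open, literals {p3=false, p4=true, p5=false}.
      branch 2.2 (add ~p3):
        ~~(((~p4 -> ~p4) & p3) <-> ~~(p2 & p5)): β-rule — branch into ((~p4 -> ~p4) & p3), ~~(p2 & p5)  //  ~((~p4 -> ~p4) & p3), ~~~(p2 & p5).
          branch 2.2.1 (add ((~p4 -> ~p4) & p3), ~~(p2 & p5)):
            ((~p4 -> ~p4) & p3): α-rule — add (~p4 -> ~p4), p3.
            × closes — contains both p3 and ~p3.
          branch 2.2.2 (add ~((~p4 -> ~p4) & p3), ~~~(p2 & p5)):
            ~~~(p2 & p5): drop double negation, giving ~(p2 & p5).
            ~((~p4 -> ~p4) & p3): β-rule — branch into ~(~p4 -> ~p4)  //  ~p3.
              branch 2.2.2.1 (add ~(~p4 -> ~p4)):
                ~(~p4 -> ~p4): α-rule — add ~p4, ~~p4.
                × closes — contains both p4 and ~p4.
              branch 2.2.2.2 (add ~p3):
                ~(p2 & p5): β-rule — branch into ~p2  //  ~p5.
                  branch 2.2.2.2.1 (add ~p2):
                    ○ open, literals {p2=false, p3=false}.
                  branch 2.2.2.2.2 (add ~p5):
                    ○ open, literals {p3=false, p5=false}.
7 branches closed, 7 open.
Each open branch fixes some atoms; the unmentioned ones are free. Counting distinct full assignments: branch {p2=false, p3=true, p4=false} (p5, p1) contributes 4 new; branch {p3=true, p4=false, p5=false} (p1, p2) contributes 2 new; branch {p2=true, p3=true, p4=true, p5=true} (p1) contributes 2 new; branch {p2=false, p3=false, p4=true} (p5, p1) contributes 4 new; branch {p3=false, p4=true, p5=false} (p1, p2) contributes 2 new; branch {p2=false, p3=false} (p4, p5, p1) contributes 4 new; branch {p3=false, p5=false} (p4, p1, p2) contributes 2 new. Total: 20.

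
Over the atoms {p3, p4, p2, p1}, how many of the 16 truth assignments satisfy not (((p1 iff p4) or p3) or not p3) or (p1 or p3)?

12

Initial set: {(not (((p1 iff p4) or p3) or not p3) or (p1 or p3))}.
(not (((p1 iff p4) or p3) or not p3) or (p1 or p3)): β-rule — branch into not (((p1 iff p4) or p3) or not p3)  //  (p1 or p3).
  branch 1 (add not (((p1 iff p4) or p3) or not p3)):
    not (((p1 iff p4) or p3) or not p3): α-rule — add not ((p1 iff p4) or p3), not not p3.
    not ((p1 iff p4) or p3): α-rule — add not (p1 iff p4), not p3.
    × closes — contains both p3 and not p3.
  branch 2 (add (p1 or p3)):
    (p1 or p3): β-rule — branch into p1  //  p3.
      branch 2.1 (add p1):
        ○ open, literals {p1=true}.
      branch 2.2 (add p3):
        ○ open, literals {p3=true}.
1 branch closed, 2 open.
Each open branch fixes some atoms; the unmentioned ones are free. Counting distinct full assignments: branch {p1=true} (p3, p4, p2) contributes 8 new; branch {p3=true} (p4, p2, p1) contributes 4 new. Total: 12.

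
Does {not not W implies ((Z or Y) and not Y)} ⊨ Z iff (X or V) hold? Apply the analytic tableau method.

Initial set: {T (not not W implies ((Z or Y) and not Y)); F (Z iff (X or V))}.
T (not not W implies ((Z or Y) and not Y)): β-rule — branch into F not not W  //  T ((Z or Y) and not Y).
  branch 1 (add F not not W):
    F not not W: drop double negation, giving F W.
    F (Z iff (X or V)): β-rule — branch into T Z, F (X or V)  //  F Z, T (X or V).
      branch 1.1 (add T Z, F (X or V)):
        F (X or V): α-rule — add F X, F V.
        ○ open, literals {V=false, W=false, X=false, Z=true}.
      branch 1.2 (add F Z, T (X or V)):
        T (X or V): β-rule — branch into T X  //  T V.
          branch 1.2.1 (add T X):
            ○ open, literals {W=false, X=true, Z=false}.
          branch 1.2.2 (add T V):
            ○ open, literals {V=true, W=false, Z=false}.
  branch 2 (add T ((Z or Y) and not Y)):
    T ((Z or Y) and not Y): α-rule — add T (Z or Y), T not Y.
    F (Z iff (X or V)): β-rule — branch into T Z, F (X or V)  //  F Z, T (X or V).
      branch 2.1 (add T Z, F (X or V)):
        F (X or V): α-rule — add F X, F V.
        T (Z or Y): β-rule — branch into T Z  //  T Y.
          branch 2.1.1 (add T Z):
            ○ open, literals {V=false, X=false, Y=false, Z=true}.
          branch 2.1.2 (add T Y):
            × closes — contains both Y and not Y.
      branch 2.2 (add F Z, T (X or V)):
        T (Z or Y): β-rule — branch into T Z  //  T Y.
          branch 2.2.1 (add T Z):
            × closes — contains both Z and not Z.
          branch 2.2.2 (add T Y):
            × closes — contains both Y and not Y.
3 branches closed, 4 open.
An open branch gives a countermodel: V=false, W=false, X=false, Z=true (unmentioned atoms arbitrary); the premises hold there but the conclusion fails.

No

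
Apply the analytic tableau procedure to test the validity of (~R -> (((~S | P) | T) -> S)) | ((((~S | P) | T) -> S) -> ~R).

Assume the negation and expand:
Initial set: {~((~R -> (((~S | P) | T) -> S)) | ((((~S | P) | T) -> S) -> ~R))}.
~((~R -> (((~S | P) | T) -> S)) | ((((~S | P) | T) -> S) -> ~R)): α-rule — add ~(~R -> (((~S | P) | T) -> S)), ~((((~S | P) | T) -> S) -> ~R).
~(~R -> (((~S | P) | T) -> S)): α-rule — add ~R, ~(((~S | P) | T) -> S).
~((((~S | P) | T) -> S) -> ~R): α-rule — add (((~S | P) | T) -> S), ~~R.
× closes — contains both R and ~R.
All 1 branch closes.
Every branch closed, so the negation is unsatisfiable and the formula is valid.

Valid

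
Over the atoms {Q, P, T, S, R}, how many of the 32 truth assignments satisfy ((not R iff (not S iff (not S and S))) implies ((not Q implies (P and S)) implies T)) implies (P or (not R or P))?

25

Initial set: {(((not R iff (not S iff (not S and S))) implies ((not Q implies (P and S)) implies T)) implies (P or (not R or P)))}.
(((not R iff (not S iff (not S and S))) implies ((not Q implies (P and S)) implies T)) implies (P or (not R or P))): β-rule — branch into not ((not R iff (not S iff (not S and S))) implies ((not Q implies (P and S)) implies T))  //  (P or (not R or P)).
  branch 1 (add not ((not R iff (not S iff (not S and S))) implies ((not Q implies (P and S)) implies T))):
    not ((not R iff (not S iff (not S and S))) implies ((not Q implies (P and S)) implies T)): α-rule — add (not R iff (not S iff (not S and S))), not ((not Q implies (P and S)) implies T).
    not ((not Q implies (P and S)) implies T): α-rule — add (not Q implies (P and S)), not T.
    (not R iff (not S iff (not S and S))): β-rule — branch into not R, (not S iff (not S and S))  //  not not R, not (not S iff (not S and S)).
      branch 1.1 (add not R, (not S iff (not S and S))):
        (not Q implies (P and S)): β-rule — branch into not not Q  //  (P and S).
          branch 1.1.1 (add not not Q):
            (not S iff (not S and S)): β-rule — branch into not S, (not S and S)  //  not not S, not (not S and S).
              branch 1.1.1.1 (add not S, (not S and S)):
                (not S and S): α-rule — add not S, S.
                × closes — contains both S and not S.
              branch 1.1.1.2 (add not not S, not (not S and S)):
                not (not S and S): β-rule — branch into not not S  //  not S.
                  branch 1.1.1.2.1 (add not not S):
                    ○ open, literals {Q=1, R=0, S=1, T=0}.
                  branch 1.1.1.2.2 (add not S):
                    × closes — contains both S and not S.
          branch 1.1.2 (add (P and S)):
            (P and S): α-rule — add P, S.
            (not S iff (not S and S)): β-rule — branch into not S, (not S and S)  //  not not S, not (not S and S).
              branch 1.1.2.1 (add not S, (not S and S)):
                × closes — contains both S and not S.
              branch 1.1.2.2 (add not not S, not (not S and S)):
                not (not S and S): β-rule — branch into not not S  //  not S.
                  branch 1.1.2.2.1 (add not not S):
                    ○ open, literals {P=1, R=0, S=1, T=0}.
                  branch 1.1.2.2.2 (add not S):
                    × closes — contains both S and not S.
      branch 1.2 (add not not R, not (not S iff (not S and S))):
        (not Q implies (P and S)): β-rule — branch into not not Q  //  (P and S).
          branch 1.2.1 (add not not Q):
            not (not S iff (not S and S)): β-rule — branch into not S, not (not S and S)  //  not not S, (not S and S).
              branch 1.2.1.1 (add not S, not (not S and S)):
                not (not S and S): β-rule — branch into not not S  //  not S.
                  branch 1.2.1.1.1 (add not not S):
                    × closes — contains both S and not S.
                  branch 1.2.1.1.2 (add not S):
                    ○ open, literals {Q=1, R=1, S=0, T=0}.
              branch 1.2.1.2 (add not not S, (not S and S)):
                (not S and S): α-rule — add not S, S.
                × closes — contains both S and not S.
          branch 1.2.2 (add (P and S)):
            (P and S): α-rule — add P, S.
            not (not S iff (not S and S)): β-rule — branch into not S, not (not S and S)  //  not not S, (not S and S).
              branch 1.2.2.1 (add not S, not (not S and S)):
                × closes — contains both S and not S.
              branch 1.2.2.2 (add not not S, (not S and S)):
                (not S and S): α-rule — add not S, S.
                × closes — contains both S and not S.
  branch 2 (add (P or (not R or P))):
    (P or (not R or P)): β-rule — branch into P  //  (not R or P).
      branch 2.1 (add P):
        ○ open, literals {P=1}.
      branch 2.2 (add (not R or P)):
        (not R or P): β-rule — branch into not R  //  P.
          branch 2.2.1 (add not R):
            ○ open, literals {R=0}.
          branch 2.2.2 (add P):
            ○ open, literals {P=1}.
8 branches closed, 6 open.
Each open branch fixes some atoms; the unmentioned ones are free. Counting distinct full assignments: branch {Q=1, R=0, S=1, T=0} (P) contributes 2 new; branch {P=1, R=0, S=1, T=0} (Q) contributes 1 new; branch {Q=1, R=1, S=0, T=0} (P) contributes 2 new; branch {P=1} (Q, T, S, R) contributes 13 new; branch {R=0} (Q, P, T, S) contributes 7 new; branch {P=1} (Q, T, S, R) contributes 0 new. Total: 25.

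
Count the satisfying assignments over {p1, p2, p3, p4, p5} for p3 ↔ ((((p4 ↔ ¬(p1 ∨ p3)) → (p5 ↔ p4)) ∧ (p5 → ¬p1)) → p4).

18

Initial set: {T (p3 ↔ ((((p4 ↔ ¬(p1 ∨ p3)) → (p5 ↔ p4)) ∧ (p5 → ¬p1)) → p4))}.
T (p3 ↔ ((((p4 ↔ ¬(p1 ∨ p3)) → (p5 ↔ p4)) ∧ (p5 → ¬p1)) → p4)): β-rule — branch into T p3, T ((((p4 ↔ ¬(p1 ∨ p3)) → (p5 ↔ p4)) ∧ (p5 → ¬p1)) → p4)  //  F p3, F ((((p4 ↔ ¬(p1 ∨ p3)) → (p5 ↔ p4)) ∧ (p5 → ¬p1)) → p4).
  branch 1 (add T p3, T ((((p4 ↔ ¬(p1 ∨ p3)) → (p5 ↔ p4)) ∧ (p5 → ¬p1)) → p4)):
    T ((((p4 ↔ ¬(p1 ∨ p3)) → (p5 ↔ p4)) ∧ (p5 → ¬p1)) → p4): β-rule — branch into F (((p4 ↔ ¬(p1 ∨ p3)) → (p5 ↔ p4)) ∧ (p5 → ¬p1))  //  T p4.
      branch 1.1 (add F (((p4 ↔ ¬(p1 ∨ p3)) → (p5 ↔ p4)) ∧ (p5 → ¬p1))):
        F (((p4 ↔ ¬(p1 ∨ p3)) → (p5 ↔ p4)) ∧ (p5 → ¬p1)): β-rule — branch into F ((p4 ↔ ¬(p1 ∨ p3)) → (p5 ↔ p4))  //  F (p5 → ¬p1).
          branch 1.1.1 (add F ((p4 ↔ ¬(p1 ∨ p3)) → (p5 ↔ p4))):
            F ((p4 ↔ ¬(p1 ∨ p3)) → (p5 ↔ p4)): α-rule — add T (p4 ↔ ¬(p1 ∨ p3)), F (p5 ↔ p4).
            T (p4 ↔ ¬(p1 ∨ p3)): β-rule — branch into T p4, T ¬(p1 ∨ p3)  //  F p4, F ¬(p1 ∨ p3).
              branch 1.1.1.1 (add T p4, T ¬(p1 ∨ p3)):
                T ¬(p1 ∨ p3): α-rule — add F p1, F p3.
                × closes — contains both p3 and ¬p3.
              branch 1.1.1.2 (add F p4, F ¬(p1 ∨ p3)):
                F (p5 ↔ p4): β-rule — branch into T p5, F p4  //  F p5, T p4.
                  branch 1.1.1.2.1 (add T p5, F p4):
                    F ¬(p1 ∨ p3): β-rule — branch into T p1  //  T p3.
                      branch 1.1.1.2.1.1 (add T p1):
                        ○ open, literals {p1=1, p3=1, p4=0, p5=1}.
                      branch 1.1.1.2.1.2 (add T p3):
                        ○ open, literals {p3=1, p4=0, p5=1}.
                  branch 1.1.1.2.2 (add F p5, T p4):
                    × closes — contains both p4 and ¬p4.
          branch 1.1.2 (add F (p5 → ¬p1)):
            F (p5 → ¬p1): α-rule — add T p5, F ¬p1.
            ○ open, literals {p1=1, p3=1, p5=1}.
      branch 1.2 (add T p4):
        ○ open, literals {p3=1, p4=1}.
  branch 2 (add F p3, F ((((p4 ↔ ¬(p1 ∨ p3)) → (p5 ↔ p4)) ∧ (p5 → ¬p1)) → p4)):
    F ((((p4 ↔ ¬(p1 ∨ p3)) → (p5 ↔ p4)) ∧ (p5 → ¬p1)) → p4): α-rule — add T (((p4 ↔ ¬(p1 ∨ p3)) → (p5 ↔ p4)) ∧ (p5 → ¬p1)), F p4.
    T (((p4 ↔ ¬(p1 ∨ p3)) → (p5 ↔ p4)) ∧ (p5 → ¬p1)): α-rule — add T ((p4 ↔ ¬(p1 ∨ p3)) → (p5 ↔ p4)), T (p5 → ¬p1).
    T ((p4 ↔ ¬(p1 ∨ p3)) → (p5 ↔ p4)): β-rule — branch into F (p4 ↔ ¬(p1 ∨ p3))  //  T (p5 ↔ p4).
      branch 2.1 (add F (p4 ↔ ¬(p1 ∨ p3))):
        T (p5 → ¬p1): β-rule — branch into F p5  //  T ¬p1.
          branch 2.1.1 (add F p5):
            F (p4 ↔ ¬(p1 ∨ p3)): β-rule — branch into T p4, F ¬(p1 ∨ p3)  //  F p4, T ¬(p1 ∨ p3).
              branch 2.1.1.1 (add T p4, F ¬(p1 ∨ p3)):
                × closes — contains both p4 and ¬p4.
              branch 2.1.1.2 (add F p4, T ¬(p1 ∨ p3)):
                T ¬(p1 ∨ p3): α-rule — add F p1, F p3.
                ○ open, literals {p1=0, p3=0, p4=0, p5=0}.
          branch 2.1.2 (add T ¬p1):
            F (p4 ↔ ¬(p1 ∨ p3)): β-rule — branch into T p4, F ¬(p1 ∨ p3)  //  F p4, T ¬(p1 ∨ p3).
              branch 2.1.2.1 (add T p4, F ¬(p1 ∨ p3)):
                × closes — contains both p4 and ¬p4.
              branch 2.1.2.2 (add F p4, T ¬(p1 ∨ p3)):
                T ¬(p1 ∨ p3): α-rule — add F p1, F p3.
                ○ open, literals {p1=0, p3=0, p4=0}.
      branch 2.2 (add T (p5 ↔ p4)):
        T (p5 → ¬p1): β-rule — branch into F p5  //  T ¬p1.
          branch 2.2.1 (add F p5):
            T (p5 ↔ p4): β-rule — branch into T p5, T p4  //  F p5, F p4.
              branch 2.2.1.1 (add T p5, T p4):
                × closes — contains both p5 and ¬p5.
              branch 2.2.1.2 (add F p5, F p4):
                ○ open, literals {p3=0, p4=0, p5=0}.
          branch 2.2.2 (add T ¬p1):
            T (p5 ↔ p4): β-rule — branch into T p5, T p4  //  F p5, F p4.
              branch 2.2.2.1 (add T p5, T p4):
                × closes — contains both p4 and ¬p4.
              branch 2.2.2.2 (add F p5, F p4):
                ○ open, literals {p1=0, p3=0, p4=0, p5=0}.
6 branches closed, 8 open.
Each open branch fixes some atoms; the unmentioned ones are free. Counting distinct full assignments: branch {p1=1, p3=1, p4=0, p5=1} (p2) contributes 2 new; branch {p3=1, p4=0, p5=1} (p1, p2) contributes 2 new; branch {p1=1, p3=1, p5=1} (p2, p4) contributes 2 new; branch {p3=1, p4=1} (p1, p2, p5) contributes 6 new; branch {p1=0, p3=0, p4=0, p5=0} (p2) contributes 2 new; branch {p1=0, p3=0, p4=0} (p2, p5) contributes 2 new; branch {p3=0, p4=0, p5=0} (p1, p2) contributes 2 new; branch {p1=0, p3=0, p4=0, p5=0} (p2) contributes 0 new. Total: 18.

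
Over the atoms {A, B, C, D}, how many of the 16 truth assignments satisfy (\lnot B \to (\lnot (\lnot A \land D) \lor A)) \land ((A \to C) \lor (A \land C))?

Initial set: {((\lnot B \to (\lnot (\lnot A \land D) \lor A)) \land ((A \to C) \lor (A \land C)))}.
((\lnot B \to (\lnot (\lnot A \land D) \lor A)) \land ((A \to C) \lor (A \land C))): α-rule — add (\lnot B \to (\lnot (\lnot A \land D) \lor A)), ((A \to C) \lor (A \land C)).
(\lnot B \to (\lnot (\lnot A \land D) \lor A)): β-rule — branch into \lnot \lnot B  //  (\lnot (\lnot A \land D) \lor A).
  branch 1 (add \lnot \lnot B):
    ((A \to C) \lor (A \land C)): β-rule — branch into (A \to C)  //  (A \land C).
      branch 1.1 (add (A \to C)):
        (A \to C): β-rule — branch into \lnot A  //  C.
          branch 1.1.1 (add \lnot A):
            ○ open, literals {A=F, B=T}.
          branch 1.1.2 (add C):
            ○ open, literals {B=T, C=T}.
      branch 1.2 (add (A \land C)):
        (A \land C): α-rule — add A, C.
        ○ open, literals {A=T, B=T, C=T}.
  branch 2 (add (\lnot (\lnot A \land D) \lor A)):
    ((A \to C) \lor (A \land C)): β-rule — branch into (A \to C)  //  (A \land C).
      branch 2.1 (add (A \to C)):
        (\lnot (\lnot A \land D) \lor A): β-rule — branch into \lnot (\lnot A \land D)  //  A.
          branch 2.1.1 (add \lnot (\lnot A \land D)):
            (A \to C): β-rule — branch into \lnot A  //  C.
              branch 2.1.1.1 (add \lnot A):
                \lnot (\lnot A \land D): β-rule — branch into \lnot \lnot A  //  \lnot D.
                  branch 2.1.1.1.1 (add \lnot \lnot A):
                    × closes — contains both A and \lnot A.
                  branch 2.1.1.1.2 (add \lnot D):
                    ○ open, literals {A=F, D=F}.
              branch 2.1.1.2 (add C):
                \lnot (\lnot A \land D): β-rule — branch into \lnot \lnot A  //  \lnot D.
                  branch 2.1.1.2.1 (add \lnot \lnot A):
                    ○ open, literals {A=T, C=T}.
                  branch 2.1.1.2.2 (add \lnot D):
                    ○ open, literals {C=T, D=F}.
          branch 2.1.2 (add A):
            (A \to C): β-rule — branch into \lnot A  //  C.
              branch 2.1.2.1 (add \lnot A):
                × closes — contains both A and \lnot A.
              branch 2.1.2.2 (add C):
                ○ open, literals {A=T, C=T}.
      branch 2.2 (add (A \land C)):
        (A \land C): α-rule — add A, C.
        (\lnot (\lnot A \land D) \lor A): β-rule — branch into \lnot (\lnot A \land D)  //  A.
          branch 2.2.1 (add \lnot (\lnot A \land D)):
            \lnot (\lnot A \land D): β-rule — branch into \lnot \lnot A  //  \lnot D.
              branch 2.2.1.1 (add \lnot \lnot A):
                ○ open, literals {A=T, C=T}.
              branch 2.2.1.2 (add \lnot D):
                ○ open, literals {A=T, C=T, D=F}.
          branch 2.2.2 (add A):
            ○ open, literals {A=T, C=T}.
2 branches closed, 10 open.
Each open branch fixes some atoms; the unmentioned ones are free. Counting distinct full assignments: branch {A=F, B=T} (C, D) contributes 4 new; branch {B=T, C=T} (A, D) contributes 2 new; branch {A=T, B=T, C=T} (D) contributes 0 new; branch {A=F, D=F} (B, C) contributes 2 new; branch {A=T, C=T} (B, D) contributes 2 new; branch {C=T, D=F} (A, B) contributes 0 new; branch {A=T, C=T} (B, D) contributes 0 new; branch {A=T, C=T} (B, D) contributes 0 new; branch {A=T, C=T, D=F} (B) contributes 0 new; branch {A=T, C=T} (B, D) contributes 0 new. Total: 10.

10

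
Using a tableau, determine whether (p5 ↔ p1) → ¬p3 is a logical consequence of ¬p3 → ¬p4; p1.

No

Initial set: {(¬p3 → ¬p4); p1; ¬((p5 ↔ p1) → ¬p3)}.
¬((p5 ↔ p1) → ¬p3): α-rule — add (p5 ↔ p1), ¬¬p3.
(¬p3 → ¬p4): β-rule — branch into ¬¬p3  //  ¬p4.
  branch 1 (add ¬¬p3):
    (p5 ↔ p1): β-rule — branch into p5, p1  //  ¬p5, ¬p1.
      branch 1.1 (add p5, p1):
        ○ open, literals {p1=T, p3=T, p5=T}.
      branch 1.2 (add ¬p5, ¬p1):
        × closes — contains both p1 and ¬p1.
  branch 2 (add ¬p4):
    (p5 ↔ p1): β-rule — branch into p5, p1  //  ¬p5, ¬p1.
      branch 2.1 (add p5, p1):
        ○ open, literals {p1=T, p3=T, p4=F, p5=T}.
      branch 2.2 (add ¬p5, ¬p1):
        × closes — contains both p1 and ¬p1.
2 branches closed, 2 open.
An open branch gives a countermodel: p1=T, p3=T, p5=T (unmentioned atoms arbitrary); the premises hold there but the conclusion fails.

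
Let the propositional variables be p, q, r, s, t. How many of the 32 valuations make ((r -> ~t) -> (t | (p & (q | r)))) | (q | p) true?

28

Initial set: {(((r -> ~t) -> (t | (p & (q | r)))) | (q | p))}.
(((r -> ~t) -> (t | (p & (q | r)))) | (q | p)): β-rule — branch into ((r -> ~t) -> (t | (p & (q | r))))  //  (q | p).
  branch 1 (add ((r -> ~t) -> (t | (p & (q | r))))):
    ((r -> ~t) -> (t | (p & (q | r)))): β-rule — branch into ~(r -> ~t)  //  (t | (p & (q | r))).
      branch 1.1 (add ~(r -> ~t)):
        ~(r -> ~t): α-rule — add r, ~~t.
        ○ open, literals {r=true, t=true}.
      branch 1.2 (add (t | (p & (q | r)))):
        (t | (p & (q | r))): β-rule — branch into t  //  (p & (q | r)).
          branch 1.2.1 (add t):
            ○ open, literals {t=true}.
          branch 1.2.2 (add (p & (q | r))):
            (p & (q | r)): α-rule — add p, (q | r).
            (q | r): β-rule — branch into q  //  r.
              branch 1.2.2.1 (add q):
                ○ open, literals {p=true, q=true}.
              branch 1.2.2.2 (add r):
                ○ open, literals {p=true, r=true}.
  branch 2 (add (q | p)):
    (q | p): β-rule — branch into q  //  p.
      branch 2.1 (add q):
        ○ open, literals {q=true}.
      branch 2.2 (add p):
        ○ open, literals {p=true}.
0 branches closed, 6 open.
Each open branch fixes some atoms; the unmentioned ones are free. Counting distinct full assignments: branch {r=true, t=true} (p, q, s) contributes 8 new; branch {t=true} (p, q, r, s) contributes 8 new; branch {p=true, q=true} (r, s, t) contributes 4 new; branch {p=true, r=true} (q, s, t) contributes 2 new; branch {q=true} (p, r, s, t) contributes 4 new; branch {p=true} (q, r, s, t) contributes 2 new. Total: 28.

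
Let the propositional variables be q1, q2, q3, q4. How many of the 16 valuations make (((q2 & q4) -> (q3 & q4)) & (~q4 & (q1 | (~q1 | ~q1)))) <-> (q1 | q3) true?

8

Initial set: {((((q2 & q4) -> (q3 & q4)) & (~q4 & (q1 | (~q1 | ~q1)))) <-> (q1 | q3))}.
((((q2 & q4) -> (q3 & q4)) & (~q4 & (q1 | (~q1 | ~q1)))) <-> (q1 | q3)): β-rule — branch into (((q2 & q4) -> (q3 & q4)) & (~q4 & (q1 | (~q1 | ~q1)))), (q1 | q3)  //  ~(((q2 & q4) -> (q3 & q4)) & (~q4 & (q1 | (~q1 | ~q1)))), ~(q1 | q3).
  branch 1 (add (((q2 & q4) -> (q3 & q4)) & (~q4 & (q1 | (~q1 | ~q1)))), (q1 | q3)):
    (((q2 & q4) -> (q3 & q4)) & (~q4 & (q1 | (~q1 | ~q1)))): α-rule — add ((q2 & q4) -> (q3 & q4)), (~q4 & (q1 | (~q1 | ~q1))).
    (~q4 & (q1 | (~q1 | ~q1))): α-rule — add ~q4, (q1 | (~q1 | ~q1)).
    (q1 | q3): β-rule — branch into q1  //  q3.
      branch 1.1 (add q1):
        ((q2 & q4) -> (q3 & q4)): β-rule — branch into ~(q2 & q4)  //  (q3 & q4).
          branch 1.1.1 (add ~(q2 & q4)):
            (q1 | (~q1 | ~q1)): β-rule — branch into q1  //  (~q1 | ~q1).
              branch 1.1.1.1 (add q1):
                ~(q2 & q4): β-rule — branch into ~q2  //  ~q4.
                  branch 1.1.1.1.1 (add ~q2):
                    ○ open, literals {q1=1, q2=0, q4=0}.
                  branch 1.1.1.1.2 (add ~q4):
                    ○ open, literals {q1=1, q4=0}.
              branch 1.1.1.2 (add (~q1 | ~q1)):
                ~(q2 & q4): β-rule — branch into ~q2  //  ~q4.
                  branch 1.1.1.2.1 (add ~q2):
                    (~q1 | ~q1): β-rule — branch into ~q1  //  ~q1.
                      branch 1.1.1.2.1.1 (add ~q1):
                        × closes — contains both q1 and ~q1.
                      branch 1.1.1.2.1.2 (add ~q1):
                        × closes — contains both q1 and ~q1.
                  branch 1.1.1.2.2 (add ~q4):
                    (~q1 | ~q1): β-rule — branch into ~q1  //  ~q1.
                      branch 1.1.1.2.2.1 (add ~q1):
                        × closes — contains both q1 and ~q1.
                      branch 1.1.1.2.2.2 (add ~q1):
                        × closes — contains both q1 and ~q1.
          branch 1.1.2 (add (q3 & q4)):
            (q3 & q4): α-rule — add q3, q4.
            × closes — contains both q4 and ~q4.
      branch 1.2 (add q3):
        ((q2 & q4) -> (q3 & q4)): β-rule — branch into ~(q2 & q4)  //  (q3 & q4).
          branch 1.2.1 (add ~(q2 & q4)):
            (q1 | (~q1 | ~q1)): β-rule — branch into q1  //  (~q1 | ~q1).
              branch 1.2.1.1 (add q1):
                ~(q2 & q4): β-rule — branch into ~q2  //  ~q4.
                  branch 1.2.1.1.1 (add ~q2):
                    ○ open, literals {q1=1, q2=0, q3=1, q4=0}.
                  branch 1.2.1.1.2 (add ~q4):
                    ○ open, literals {q1=1, q3=1, q4=0}.
              branch 1.2.1.2 (add (~q1 | ~q1)):
                ~(q2 & q4): β-rule — branch into ~q2  //  ~q4.
                  branch 1.2.1.2.1 (add ~q2):
                    (~q1 | ~q1): β-rule — branch into ~q1  //  ~q1.
                      branch 1.2.1.2.1.1 (add ~q1):
                        ○ open, literals {q1=0, q2=0, q3=1, q4=0}.
                      branch 1.2.1.2.1.2 (add ~q1):
                        ○ open, literals {q1=0, q2=0, q3=1, q4=0}.
                  branch 1.2.1.2.2 (add ~q4):
                    (~q1 | ~q1): β-rule — branch into ~q1  //  ~q1.
                      branch 1.2.1.2.2.1 (add ~q1):
                        ○ open, literals {q1=0, q3=1, q4=0}.
                      branch 1.2.1.2.2.2 (add ~q1):
                        ○ open, literals {q1=0, q3=1, q4=0}.
          branch 1.2.2 (add (q3 & q4)):
            (q3 & q4): α-rule — add q3, q4.
            × closes — contains both q4 and ~q4.
  branch 2 (add ~(((q2 & q4) -> (q3 & q4)) & (~q4 & (q1 | (~q1 | ~q1)))), ~(q1 | q3)):
    ~(q1 | q3): α-rule — add ~q1, ~q3.
    ~(((q2 & q4) -> (q3 & q4)) & (~q4 & (q1 | (~q1 | ~q1)))): β-rule — branch into ~((q2 & q4) -> (q3 & q4))  //  ~(~q4 & (q1 | (~q1 | ~q1))).
      branch 2.1 (add ~((q2 & q4) -> (q3 & q4))):
        ~((q2 & q4) -> (q3 & q4)): α-rule — add (q2 & q4), ~(q3 & q4).
        (q2 & q4): α-rule — add q2, q4.
        ~(q3 & q4): β-rule — branch into ~q3  //  ~q4.
          branch 2.1.1 (add ~q3):
            ○ open, literals {q1=0, q2=1, q3=0, q4=1}.
          branch 2.1.2 (add ~q4):
            × closes — contains both q4 and ~q4.
      branch 2.2 (add ~(~q4 & (q1 | (~q1 | ~q1)))):
        ~(~q4 & (q1 | (~q1 | ~q1))): β-rule — branch into ~~q4  //  ~(q1 | (~q1 | ~q1)).
          branch 2.2.1 (add ~~q4):
            ○ open, literals {q1=0, q3=0, q4=1}.
          branch 2.2.2 (add ~(q1 | (~q1 | ~q1))):
            ~(q1 | (~q1 | ~q1)): α-rule — add ~q1, ~(~q1 | ~q1).
            ~(~q1 | ~q1): α-rule — add ~~q1, ~~q1.
            × closes — contains both q1 and ~q1.
8 branches closed, 10 open.
Each open branch fixes some atoms; the unmentioned ones are free. Counting distinct full assignments: branch {q1=1, q2=0, q4=0} (q3) contributes 2 new; branch {q1=1, q4=0} (q2, q3) contributes 2 new; branch {q1=1, q2=0, q3=1, q4=0} (none free) contributes 0 new; branch {q1=1, q3=1, q4=0} (q2) contributes 0 new; branch {q1=0, q2=0, q3=1, q4=0} (none free) contributes 1 new; branch {q1=0, q2=0, q3=1, q4=0} (none free) contributes 0 new; branch {q1=0, q3=1, q4=0} (q2) contributes 1 new; branch {q1=0, q3=1, q4=0} (q2) contributes 0 new; branch {q1=0, q2=1, q3=0, q4=1} (none free) contributes 1 new; branch {q1=0, q3=0, q4=1} (q2) contributes 1 new. Total: 8.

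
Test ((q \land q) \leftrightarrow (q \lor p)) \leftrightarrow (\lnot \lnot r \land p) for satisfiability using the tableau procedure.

Initial set: {T (((q \land q) \leftrightarrow (q \lor p)) \leftrightarrow (\lnot \lnot r \land p))}.
T (((q \land q) \leftrightarrow (q \lor p)) \leftrightarrow (\lnot \lnot r \land p)): β-rule — branch into T ((q \land q) \leftrightarrow (q \lor p)), T (\lnot \lnot r \land p)  //  F ((q \land q) \leftrightarrow (q \lor p)), F (\lnot \lnot r \land p).
  branch 1 (add T ((q \land q) \leftrightarrow (q \lor p)), T (\lnot \lnot r \land p)):
    T (\lnot \lnot r \land p): α-rule — add T \lnot \lnot r, T p.
    T \lnot \lnot r: drop double negation, giving T r.
    T ((q \land q) \leftrightarrow (q \lor p)): β-rule — branch into T (q \land q), T (q \lor p)  //  F (q \land q), F (q \lor p).
      branch 1.1 (add T (q \land q), T (q \lor p)):
        T (q \land q): α-rule — add T q, T q.
        T (q \lor p): β-rule — branch into T q  //  T p.
          branch 1.1.1 (add T q):
            ○ open, literals {p=1, q=1, r=1}.
          branch 1.1.2 (add T p):
            ○ open, literals {p=1, q=1, r=1}.
      branch 1.2 (add F (q \land q), F (q \lor p)):
        F (q \lor p): α-rule — add F q, F p.
        × closes — contains both p and \lnot p.
  branch 2 (add F ((q \land q) \leftrightarrow (q \lor p)), F (\lnot \lnot r \land p)):
    F ((q \land q) \leftrightarrow (q \lor p)): β-rule — branch into T (q \land q), F (q \lor p)  //  F (q \land q), T (q \lor p).
      branch 2.1 (add T (q \land q), F (q \lor p)):
        T (q \land q): α-rule — add T q, T q.
        F (q \lor p): α-rule — add F q, F p.
        × closes — contains both q and \lnot q.
      branch 2.2 (add F (q \land q), T (q \lor p)):
        F (\lnot \lnot r \land p): β-rule — branch into F \lnot \lnot r  //  F p.
          branch 2.2.1 (add F \lnot \lnot r):
            F \lnot \lnot r: drop double negation, giving F r.
            F (q \land q): β-rule — branch into F q  //  F q.
              branch 2.2.1.1 (add F q):
                T (q \lor p): β-rule — branch into T q  //  T p.
                  branch 2.2.1.1.1 (add T q):
                    × closes — contains both q and \lnot q.
                  branch 2.2.1.1.2 (add T p):
                    ○ open, literals {p=1, q=0, r=0}.
              branch 2.2.1.2 (add F q):
                T (q \lor p): β-rule — branch into T q  //  T p.
                  branch 2.2.1.2.1 (add T q):
                    × closes — contains both q and \lnot q.
                  branch 2.2.1.2.2 (add T p):
                    ○ open, literals {p=1, q=0, r=0}.
          branch 2.2.2 (add F p):
            F (q \land q): β-rule — branch into F q  //  F q.
              branch 2.2.2.1 (add F q):
                T (q \lor p): β-rule — branch into T q  //  T p.
                  branch 2.2.2.1.1 (add T q):
                    × closes — contains both q and \lnot q.
                  branch 2.2.2.1.2 (add T p):
                    × closes — contains both p and \lnot p.
              branch 2.2.2.2 (add F q):
                T (q \lor p): β-rule — branch into T q  //  T p.
                  branch 2.2.2.2.1 (add T q):
                    × closes — contains both q and \lnot q.
                  branch 2.2.2.2.2 (add T p):
                    × closes — contains both p and \lnot p.
8 branches closed, 4 open.
An open branch gives a satisfying assignment: p=1, q=1, r=1.

Satisfiable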